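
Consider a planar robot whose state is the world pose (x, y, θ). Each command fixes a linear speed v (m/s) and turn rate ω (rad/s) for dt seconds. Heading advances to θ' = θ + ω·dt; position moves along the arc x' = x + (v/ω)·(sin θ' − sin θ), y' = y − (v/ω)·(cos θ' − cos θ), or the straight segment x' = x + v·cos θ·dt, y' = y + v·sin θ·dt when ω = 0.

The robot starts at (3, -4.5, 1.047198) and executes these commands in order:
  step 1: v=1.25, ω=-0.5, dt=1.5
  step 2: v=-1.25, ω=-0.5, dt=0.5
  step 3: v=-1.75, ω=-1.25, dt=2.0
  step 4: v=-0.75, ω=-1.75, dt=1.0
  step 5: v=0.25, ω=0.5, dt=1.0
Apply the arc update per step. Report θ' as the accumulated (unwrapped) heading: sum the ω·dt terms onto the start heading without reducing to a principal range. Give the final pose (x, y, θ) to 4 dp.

step 1: θ'=0.2972 (R=-2.5000) → pose (4.4330, -3.3596, 0.2972)
step 2: θ'=0.0472 (R=2.5000) → pose (3.8188, -3.4664, 0.0472)
step 3: θ'=-2.4528 (R=1.4000) → pose (2.8629, -0.9871, -2.4528)
step 4: θ'=-4.2028 (R=0.4286) → pose (3.5094, -1.1089, -4.2028)
step 5: θ'=-3.7028 (R=0.5000) → pose (3.3391, -0.9296, -3.7028)

(3.3391, -0.9296, -3.7028)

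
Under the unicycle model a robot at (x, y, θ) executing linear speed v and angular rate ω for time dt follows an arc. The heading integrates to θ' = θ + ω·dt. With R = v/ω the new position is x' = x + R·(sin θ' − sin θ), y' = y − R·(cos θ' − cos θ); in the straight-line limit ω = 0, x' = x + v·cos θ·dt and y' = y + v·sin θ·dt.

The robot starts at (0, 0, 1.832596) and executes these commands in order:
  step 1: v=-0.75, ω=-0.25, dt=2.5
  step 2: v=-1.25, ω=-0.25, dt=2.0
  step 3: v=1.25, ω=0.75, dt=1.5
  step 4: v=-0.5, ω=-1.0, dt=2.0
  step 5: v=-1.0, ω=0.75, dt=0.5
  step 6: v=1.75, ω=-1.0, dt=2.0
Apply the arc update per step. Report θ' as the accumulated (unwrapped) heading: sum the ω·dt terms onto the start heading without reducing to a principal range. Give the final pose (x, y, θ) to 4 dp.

step 1: θ'=1.2076 (R=3.0000) → pose (-0.0935, -1.8423, 1.2076)
step 2: θ'=0.7076 (R=5.0000) → pose (-1.5173, -3.8656, 0.7076)
step 3: θ'=1.8326 (R=1.6667) → pose (-0.9907, -2.1676, 1.8326)
step 4: θ'=-0.1674 (R=0.5000) → pose (-1.5570, -2.7901, -0.1674)
step 5: θ'=0.2076 (R=-1.3333) → pose (-2.0540, -2.8001, 0.2076)
step 6: θ'=-1.7924 (R=-1.7500) → pose (0.0139, -4.8971, -1.7924)

(0.0139, -4.8971, -1.7924)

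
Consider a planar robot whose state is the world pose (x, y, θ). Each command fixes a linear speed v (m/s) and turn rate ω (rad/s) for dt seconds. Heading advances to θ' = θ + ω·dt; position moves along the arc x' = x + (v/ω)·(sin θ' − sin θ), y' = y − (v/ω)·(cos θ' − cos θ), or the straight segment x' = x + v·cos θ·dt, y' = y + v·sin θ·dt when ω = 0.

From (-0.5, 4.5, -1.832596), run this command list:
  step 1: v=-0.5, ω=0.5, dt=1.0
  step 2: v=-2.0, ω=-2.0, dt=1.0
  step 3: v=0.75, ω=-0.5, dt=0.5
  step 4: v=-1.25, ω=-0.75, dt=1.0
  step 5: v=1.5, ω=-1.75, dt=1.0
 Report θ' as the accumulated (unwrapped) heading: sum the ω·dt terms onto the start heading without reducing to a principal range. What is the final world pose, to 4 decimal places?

(1.7737, 6.5972, -6.0826)

step 1: θ'=-1.3326 (R=-1.0000) → pose (-0.4942, 4.9948, -1.3326)
step 2: θ'=-3.3326 (R=1.0000) → pose (0.6674, 6.2125, -3.3326)
step 3: θ'=-3.5826 (R=-1.5000) → pose (0.3119, 6.3288, -3.5826)
step 4: θ'=-4.3326 (R=1.6667) → pose (1.1484, 5.4395, -4.3326)
step 5: θ'=-6.0826 (R=-0.8571) → pose (1.7737, 6.5972, -6.0826)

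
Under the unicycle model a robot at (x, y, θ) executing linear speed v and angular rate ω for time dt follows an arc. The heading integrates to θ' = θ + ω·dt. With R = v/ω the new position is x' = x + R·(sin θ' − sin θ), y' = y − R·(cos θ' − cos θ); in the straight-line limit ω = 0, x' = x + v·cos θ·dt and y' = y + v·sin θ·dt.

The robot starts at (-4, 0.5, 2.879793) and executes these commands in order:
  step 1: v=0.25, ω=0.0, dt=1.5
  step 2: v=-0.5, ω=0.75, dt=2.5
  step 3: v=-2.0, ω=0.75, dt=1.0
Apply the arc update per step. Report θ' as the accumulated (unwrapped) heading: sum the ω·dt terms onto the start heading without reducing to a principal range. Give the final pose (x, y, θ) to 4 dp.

step 1: θ'=2.8798 (straight) → pose (-4.3622, 0.5971, 2.8798)
step 2: θ'=4.7548 (R=-0.6667) → pose (-3.5236, 1.2693, 4.7548)
step 3: θ'=5.5048 (R=-2.6667) → pose (-4.3155, 3.0550, 5.5048)

(-4.3155, 3.0550, 5.5048)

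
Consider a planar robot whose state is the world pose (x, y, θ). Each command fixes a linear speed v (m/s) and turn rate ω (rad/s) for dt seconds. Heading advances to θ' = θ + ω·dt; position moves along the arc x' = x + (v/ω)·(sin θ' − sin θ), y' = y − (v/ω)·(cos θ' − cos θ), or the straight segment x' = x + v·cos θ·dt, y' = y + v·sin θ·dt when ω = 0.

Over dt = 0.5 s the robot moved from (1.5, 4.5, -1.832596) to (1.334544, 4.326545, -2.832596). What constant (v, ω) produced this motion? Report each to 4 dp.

v = 0.5000, ω = -2.0000

Δθ = -2.832596 − -1.832596 = -1.000000
ω = Δθ/dt = -1.000000/0.5 = -2.0000
R = −Δy/(cos θ' − cos θ) = -0.2500
v = R·ω = -0.2500·-2.0000 = 0.5000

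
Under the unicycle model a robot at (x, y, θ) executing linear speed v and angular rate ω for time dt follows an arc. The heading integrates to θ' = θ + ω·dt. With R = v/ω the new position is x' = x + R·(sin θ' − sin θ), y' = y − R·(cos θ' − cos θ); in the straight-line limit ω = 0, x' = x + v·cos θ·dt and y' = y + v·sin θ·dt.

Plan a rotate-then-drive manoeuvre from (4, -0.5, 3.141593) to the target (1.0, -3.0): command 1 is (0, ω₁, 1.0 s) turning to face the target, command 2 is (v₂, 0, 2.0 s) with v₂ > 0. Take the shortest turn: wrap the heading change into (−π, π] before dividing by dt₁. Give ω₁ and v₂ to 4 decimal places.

heading to target = atan2(-3−-0.5, 1−4) = -2.4469
Δθ = wrap(-2.4469 − 3.1416) = 0.6947; ω₁ = Δθ/dt₁ = 0.6947
distance = √((1−4)² + (-3−-0.5)²) = 3.9051; v₂ = distance/dt₂ = 1.9526

ω₁ = 0.6947, v₂ = 1.9526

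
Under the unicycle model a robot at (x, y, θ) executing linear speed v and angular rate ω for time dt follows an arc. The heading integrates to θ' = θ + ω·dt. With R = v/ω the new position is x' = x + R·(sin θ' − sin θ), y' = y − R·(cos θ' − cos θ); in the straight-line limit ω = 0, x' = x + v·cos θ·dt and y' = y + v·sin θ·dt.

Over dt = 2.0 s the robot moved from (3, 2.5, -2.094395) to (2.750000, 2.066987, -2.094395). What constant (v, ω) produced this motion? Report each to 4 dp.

Δθ = -2.094395 − -2.094395 = 0.000000
ω = Δθ/dt = 0.000000/2.0 = 0.0000
ω = 0 → v = (Δx·cos θ + Δy·sin θ)/dt = 0.2500

v = 0.2500, ω = 0.0000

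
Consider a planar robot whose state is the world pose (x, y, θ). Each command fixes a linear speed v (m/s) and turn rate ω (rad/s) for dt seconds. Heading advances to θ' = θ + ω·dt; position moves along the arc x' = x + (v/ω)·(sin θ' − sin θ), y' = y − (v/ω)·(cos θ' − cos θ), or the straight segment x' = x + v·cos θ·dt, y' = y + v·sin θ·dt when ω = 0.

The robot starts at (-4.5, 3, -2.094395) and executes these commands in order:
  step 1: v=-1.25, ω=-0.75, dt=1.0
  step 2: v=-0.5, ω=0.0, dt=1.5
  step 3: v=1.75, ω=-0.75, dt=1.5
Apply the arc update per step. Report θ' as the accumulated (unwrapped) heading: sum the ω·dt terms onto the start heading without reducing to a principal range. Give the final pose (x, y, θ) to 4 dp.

(-5.2292, 4.6325, -3.9694)

step 1: θ'=-2.8444 (R=1.6667) → pose (-3.5447, 3.7603, -2.8444)
step 2: θ'=-2.8444 (straight) → pose (-2.8276, 3.9799, -2.8444)
step 3: θ'=-3.9694 (R=-2.3333) → pose (-5.2292, 4.6325, -3.9694)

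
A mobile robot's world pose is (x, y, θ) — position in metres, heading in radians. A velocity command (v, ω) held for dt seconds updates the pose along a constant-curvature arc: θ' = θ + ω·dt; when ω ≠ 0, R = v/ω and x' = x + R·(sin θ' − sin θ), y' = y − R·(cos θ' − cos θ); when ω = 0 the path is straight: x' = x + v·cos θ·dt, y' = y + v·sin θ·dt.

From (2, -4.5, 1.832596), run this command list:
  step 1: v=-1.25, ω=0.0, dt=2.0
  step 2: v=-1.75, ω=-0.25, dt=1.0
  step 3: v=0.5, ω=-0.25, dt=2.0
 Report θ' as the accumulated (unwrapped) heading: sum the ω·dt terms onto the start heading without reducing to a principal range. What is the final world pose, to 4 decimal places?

(3.1186, -7.6823, 1.0826)

step 1: θ'=1.8326 (straight) → pose (2.6470, -6.9148, 1.8326)
step 2: θ'=1.5826 (R=7.0000) → pose (2.8851, -8.6440, 1.5826)
step 3: θ'=1.0826 (R=-2.0000) → pose (3.1186, -7.6823, 1.0826)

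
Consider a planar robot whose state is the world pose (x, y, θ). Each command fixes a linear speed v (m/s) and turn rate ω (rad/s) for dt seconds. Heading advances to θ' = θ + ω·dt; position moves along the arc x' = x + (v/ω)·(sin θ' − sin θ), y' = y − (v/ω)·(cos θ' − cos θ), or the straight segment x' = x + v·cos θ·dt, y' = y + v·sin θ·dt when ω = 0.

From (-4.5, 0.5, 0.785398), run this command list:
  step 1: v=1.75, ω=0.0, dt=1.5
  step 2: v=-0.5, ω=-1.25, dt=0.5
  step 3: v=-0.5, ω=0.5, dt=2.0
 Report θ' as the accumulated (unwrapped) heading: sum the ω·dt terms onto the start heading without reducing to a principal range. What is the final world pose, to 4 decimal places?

(-3.6201, 1.6559, 1.1604)

step 1: θ'=0.7854 (straight) → pose (-2.6438, 2.3562, 0.7854)
step 2: θ'=0.1604 (R=0.4000) → pose (-2.8628, 2.2441, 0.1604)
step 3: θ'=1.1604 (R=-1.0000) → pose (-3.6201, 1.6559, 1.1604)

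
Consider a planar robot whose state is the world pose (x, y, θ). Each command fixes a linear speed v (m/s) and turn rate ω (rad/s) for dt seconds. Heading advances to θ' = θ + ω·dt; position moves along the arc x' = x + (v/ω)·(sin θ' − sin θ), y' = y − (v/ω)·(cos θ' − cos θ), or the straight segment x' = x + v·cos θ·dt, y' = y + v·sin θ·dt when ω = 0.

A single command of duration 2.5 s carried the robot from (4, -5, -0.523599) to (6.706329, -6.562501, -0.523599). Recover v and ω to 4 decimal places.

Δθ = -0.523599 − -0.523599 = 0.000000
ω = Δθ/dt = 0.000000/2.5 = 0.0000
ω = 0 → v = (Δx·cos θ + Δy·sin θ)/dt = 1.2500

v = 1.2500, ω = 0.0000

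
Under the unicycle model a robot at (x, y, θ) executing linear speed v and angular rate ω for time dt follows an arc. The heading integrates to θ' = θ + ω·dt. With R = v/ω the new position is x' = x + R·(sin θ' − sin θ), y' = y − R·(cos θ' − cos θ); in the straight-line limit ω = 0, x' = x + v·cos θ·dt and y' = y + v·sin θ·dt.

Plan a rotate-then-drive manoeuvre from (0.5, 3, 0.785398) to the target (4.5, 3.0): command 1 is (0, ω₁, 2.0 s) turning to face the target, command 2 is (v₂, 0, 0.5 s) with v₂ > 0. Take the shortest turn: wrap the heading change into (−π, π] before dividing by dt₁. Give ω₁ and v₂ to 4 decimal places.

heading to target = atan2(3−3, 4.5−0.5) = 0.0000
Δθ = wrap(0.0000 − 0.7854) = -0.7854; ω₁ = Δθ/dt₁ = -0.3927
distance = √((4.5−0.5)² + (3−3)²) = 4.0000; v₂ = distance/dt₂ = 8.0000

ω₁ = -0.3927, v₂ = 8.0000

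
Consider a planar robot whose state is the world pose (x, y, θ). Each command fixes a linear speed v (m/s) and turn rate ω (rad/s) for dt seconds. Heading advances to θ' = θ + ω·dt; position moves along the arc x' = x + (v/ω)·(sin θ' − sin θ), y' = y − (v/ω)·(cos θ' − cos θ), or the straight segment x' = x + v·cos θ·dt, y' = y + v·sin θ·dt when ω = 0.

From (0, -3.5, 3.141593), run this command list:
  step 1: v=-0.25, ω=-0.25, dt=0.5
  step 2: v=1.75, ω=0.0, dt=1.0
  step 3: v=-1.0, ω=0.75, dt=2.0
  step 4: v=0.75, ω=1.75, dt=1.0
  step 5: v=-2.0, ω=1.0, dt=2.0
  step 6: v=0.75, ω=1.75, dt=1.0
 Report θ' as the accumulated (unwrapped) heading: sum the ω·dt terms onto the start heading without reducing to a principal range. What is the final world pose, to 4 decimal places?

step 1: θ'=3.0166 (R=1.0000) → pose (0.1247, -3.5078, 3.0166)
step 2: θ'=3.0166 (straight) → pose (-1.6117, -3.2896, 3.0166)
step 3: θ'=4.5166 (R=-1.3333) → pose (-0.1376, -2.2261, 4.5166)
step 4: θ'=6.2666 (R=0.4286) → pose (0.2757, -2.7380, 6.2666)
step 5: θ'=8.2666 (R=-2.0000) → pose (-1.5896, -5.5397, 8.2666)
step 6: θ'=10.0166 (R=0.4286) → pose (-2.2213, -5.3559, 10.0166)

(-2.2213, -5.3559, 10.0166)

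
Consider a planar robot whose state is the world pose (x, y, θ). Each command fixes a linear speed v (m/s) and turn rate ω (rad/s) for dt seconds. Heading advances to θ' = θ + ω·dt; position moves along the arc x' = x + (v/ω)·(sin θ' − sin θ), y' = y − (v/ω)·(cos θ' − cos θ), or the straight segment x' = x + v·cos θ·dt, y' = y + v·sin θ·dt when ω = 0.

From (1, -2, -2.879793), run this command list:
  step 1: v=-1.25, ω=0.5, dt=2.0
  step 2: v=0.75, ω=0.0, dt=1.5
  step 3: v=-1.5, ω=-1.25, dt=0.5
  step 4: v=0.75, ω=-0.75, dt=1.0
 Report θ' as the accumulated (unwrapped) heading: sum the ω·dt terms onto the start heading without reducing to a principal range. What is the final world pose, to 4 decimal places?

step 1: θ'=-1.8798 (R=-2.5000) → pose (2.7345, -0.3454, -1.8798)
step 2: θ'=-1.8798 (straight) → pose (2.3924, -1.4172, -1.8798)
step 3: θ'=-2.5048 (R=1.2000) → pose (2.8221, -0.8173, -2.5048)
step 4: θ'=-3.2548 (R=-1.0000) → pose (2.1145, -1.0069, -3.2548)

(2.1145, -1.0069, -3.2548)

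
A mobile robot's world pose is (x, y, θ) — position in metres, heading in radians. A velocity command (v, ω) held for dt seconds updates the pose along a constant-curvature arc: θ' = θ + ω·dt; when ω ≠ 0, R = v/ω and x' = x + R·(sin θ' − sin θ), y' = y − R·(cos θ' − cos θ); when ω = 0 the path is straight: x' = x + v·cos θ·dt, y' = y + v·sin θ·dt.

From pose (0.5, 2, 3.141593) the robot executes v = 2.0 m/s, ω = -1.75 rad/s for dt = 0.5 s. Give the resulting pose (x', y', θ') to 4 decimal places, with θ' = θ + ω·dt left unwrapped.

(-0.3772, 2.4103, 2.2666)

θ' = 3.1416 + -1.75·0.5 = 2.2666
R = v/ω = 2.0/-1.75 = -1.1429
x' = 0.5 + -1.1429·(sin 2.2666 − sin 3.1416) = -0.3772
y' = 2 − -1.1429·(cos 2.2666 − cos 3.1416) = 2.4103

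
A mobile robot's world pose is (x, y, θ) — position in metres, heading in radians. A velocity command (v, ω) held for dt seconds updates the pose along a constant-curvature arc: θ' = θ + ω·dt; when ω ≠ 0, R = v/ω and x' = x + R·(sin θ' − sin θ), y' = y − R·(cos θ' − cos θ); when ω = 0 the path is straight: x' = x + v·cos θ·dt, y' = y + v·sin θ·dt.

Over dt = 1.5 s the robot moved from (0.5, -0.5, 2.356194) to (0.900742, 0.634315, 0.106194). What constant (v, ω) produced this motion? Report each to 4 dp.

v = 1.0000, ω = -1.5000

Δθ = 0.106194 − 2.356194 = -2.250000
ω = Δθ/dt = -2.250000/1.5 = -1.5000
R = −Δy/(cos θ' − cos θ) = -0.6667
v = R·ω = -0.6667·-1.5000 = 1.0000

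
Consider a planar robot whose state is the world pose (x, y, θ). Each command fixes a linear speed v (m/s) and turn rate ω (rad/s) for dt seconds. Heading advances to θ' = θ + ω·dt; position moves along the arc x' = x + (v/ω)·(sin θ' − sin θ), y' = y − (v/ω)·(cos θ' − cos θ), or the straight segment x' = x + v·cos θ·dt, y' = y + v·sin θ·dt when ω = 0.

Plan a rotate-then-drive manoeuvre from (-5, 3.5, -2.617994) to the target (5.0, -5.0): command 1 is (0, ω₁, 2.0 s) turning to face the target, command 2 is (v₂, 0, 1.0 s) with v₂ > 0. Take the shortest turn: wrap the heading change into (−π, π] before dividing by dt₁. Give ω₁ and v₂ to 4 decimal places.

ω₁ = 0.9567, v₂ = 13.1244

heading to target = atan2(-5−3.5, 5−-5) = -0.7045
Δθ = wrap(-0.7045 − -2.6180) = 1.9135; ω₁ = Δθ/dt₁ = 0.9567
distance = √((5−-5)² + (-5−3.5)²) = 13.1244; v₂ = distance/dt₂ = 13.1244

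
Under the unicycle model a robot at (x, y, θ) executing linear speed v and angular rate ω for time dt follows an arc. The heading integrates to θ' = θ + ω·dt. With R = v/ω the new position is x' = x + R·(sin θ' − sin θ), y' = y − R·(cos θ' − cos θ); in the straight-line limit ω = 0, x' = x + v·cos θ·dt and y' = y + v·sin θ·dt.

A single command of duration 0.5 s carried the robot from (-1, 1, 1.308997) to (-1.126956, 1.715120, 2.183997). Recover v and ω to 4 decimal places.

Δθ = 2.183997 − 1.308997 = 0.875000
ω = Δθ/dt = 0.875000/0.5 = 1.7500
R = −Δy/(cos θ' − cos θ) = 0.8571
v = R·ω = 0.8571·1.7500 = 1.5000

v = 1.5000, ω = 1.7500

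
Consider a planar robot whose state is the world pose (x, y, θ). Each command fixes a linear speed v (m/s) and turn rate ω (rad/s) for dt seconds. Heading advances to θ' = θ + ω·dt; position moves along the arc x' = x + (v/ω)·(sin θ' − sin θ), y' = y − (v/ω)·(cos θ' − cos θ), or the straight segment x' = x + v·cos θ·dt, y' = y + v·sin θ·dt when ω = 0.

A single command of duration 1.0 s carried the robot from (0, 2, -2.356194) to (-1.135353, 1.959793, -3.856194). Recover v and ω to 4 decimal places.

v = 1.2500, ω = -1.5000

Δθ = -3.856194 − -2.356194 = -1.500000
ω = Δθ/dt = -1.500000/1.0 = -1.5000
R = Δx/(sin θ' − sin θ) = -0.8333
v = R·ω = -0.8333·-1.5000 = 1.2500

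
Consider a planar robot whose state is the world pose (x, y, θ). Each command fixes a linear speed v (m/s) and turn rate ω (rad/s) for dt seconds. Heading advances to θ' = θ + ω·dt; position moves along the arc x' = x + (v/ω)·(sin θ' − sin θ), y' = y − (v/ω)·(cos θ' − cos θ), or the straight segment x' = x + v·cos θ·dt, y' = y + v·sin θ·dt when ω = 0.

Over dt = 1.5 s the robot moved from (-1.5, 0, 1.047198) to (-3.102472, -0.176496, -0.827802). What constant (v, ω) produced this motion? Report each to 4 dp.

v = -1.2500, ω = -1.2500

Δθ = -0.827802 − 1.047198 = -1.875000
ω = Δθ/dt = -1.875000/1.5 = -1.2500
R = Δx/(sin θ' − sin θ) = 1.0000
v = R·ω = 1.0000·-1.2500 = -1.2500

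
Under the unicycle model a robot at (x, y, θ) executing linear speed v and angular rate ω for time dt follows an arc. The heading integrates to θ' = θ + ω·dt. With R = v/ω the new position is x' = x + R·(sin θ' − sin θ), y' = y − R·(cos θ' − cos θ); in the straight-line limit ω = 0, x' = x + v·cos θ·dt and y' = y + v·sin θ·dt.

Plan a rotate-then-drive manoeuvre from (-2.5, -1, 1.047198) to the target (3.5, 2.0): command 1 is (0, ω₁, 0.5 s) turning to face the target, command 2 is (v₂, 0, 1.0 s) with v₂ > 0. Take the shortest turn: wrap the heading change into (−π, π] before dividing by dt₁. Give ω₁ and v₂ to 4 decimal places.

ω₁ = -1.1671, v₂ = 6.7082

heading to target = atan2(2−-1, 3.5−-2.5) = 0.4636
Δθ = wrap(0.4636 − 1.0472) = -0.5836; ω₁ = Δθ/dt₁ = -1.1671
distance = √((3.5−-2.5)² + (2−-1)²) = 6.7082; v₂ = distance/dt₂ = 6.7082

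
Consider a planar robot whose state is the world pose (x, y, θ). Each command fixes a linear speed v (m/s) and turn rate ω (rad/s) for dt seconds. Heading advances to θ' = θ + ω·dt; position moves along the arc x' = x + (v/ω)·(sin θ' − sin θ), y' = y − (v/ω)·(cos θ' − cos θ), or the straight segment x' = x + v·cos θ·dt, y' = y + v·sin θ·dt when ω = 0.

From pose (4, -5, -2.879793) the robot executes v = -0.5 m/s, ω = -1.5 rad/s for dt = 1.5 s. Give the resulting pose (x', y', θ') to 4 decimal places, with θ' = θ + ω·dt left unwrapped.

(4.3910, -5.4571, -5.1298)

θ' = -2.8798 + -1.5·1.5 = -5.1298
R = v/ω = -0.5/-1.5 = 0.3333
x' = 4 + 0.3333·(sin -5.1298 − sin -2.8798) = 4.3910
y' = -5 − 0.3333·(cos -5.1298 − cos -2.8798) = -5.4571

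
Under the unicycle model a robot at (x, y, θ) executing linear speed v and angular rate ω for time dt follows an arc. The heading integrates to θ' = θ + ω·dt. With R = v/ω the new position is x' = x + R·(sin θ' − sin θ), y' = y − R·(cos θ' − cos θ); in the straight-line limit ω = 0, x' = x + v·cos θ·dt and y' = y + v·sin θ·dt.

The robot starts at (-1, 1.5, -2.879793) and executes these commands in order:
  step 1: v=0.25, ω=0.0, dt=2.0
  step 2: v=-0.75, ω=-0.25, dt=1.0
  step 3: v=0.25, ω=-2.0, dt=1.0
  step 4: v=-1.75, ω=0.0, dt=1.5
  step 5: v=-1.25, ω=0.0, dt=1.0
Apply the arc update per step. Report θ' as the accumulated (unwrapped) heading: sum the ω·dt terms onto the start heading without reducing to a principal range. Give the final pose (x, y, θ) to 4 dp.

step 1: θ'=-2.8798 (straight) → pose (-1.4830, 1.3706, -2.8798)
step 2: θ'=-3.1298 (R=3.0000) → pose (-0.7419, 1.4726, -3.1298)
step 3: θ'=-5.1298 (R=-0.1250) → pose (-0.8576, 1.6483, -5.1298)
step 4: θ'=-5.1298 (straight) → pose (-1.9218, -0.7514, -5.1298)
step 5: θ'=-5.1298 (straight) → pose (-2.4285, -1.8940, -5.1298)

(-2.4285, -1.8940, -5.1298)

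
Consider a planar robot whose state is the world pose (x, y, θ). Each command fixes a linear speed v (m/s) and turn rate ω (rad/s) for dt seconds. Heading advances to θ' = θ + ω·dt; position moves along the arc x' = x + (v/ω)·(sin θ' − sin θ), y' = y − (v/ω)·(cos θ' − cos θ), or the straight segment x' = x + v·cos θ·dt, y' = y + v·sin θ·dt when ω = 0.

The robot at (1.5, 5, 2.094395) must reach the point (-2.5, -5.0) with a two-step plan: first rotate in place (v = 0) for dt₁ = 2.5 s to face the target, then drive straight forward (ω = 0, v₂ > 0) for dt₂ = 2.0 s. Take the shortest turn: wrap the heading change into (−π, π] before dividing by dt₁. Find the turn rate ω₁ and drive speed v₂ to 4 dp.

heading to target = atan2(-5−5, -2.5−1.5) = -1.9513
Δθ = wrap(-1.9513 − 2.0944) = 2.2375; ω₁ = Δθ/dt₁ = 0.8950
distance = √((-2.5−1.5)² + (-5−5)²) = 10.7703; v₂ = distance/dt₂ = 5.3852

ω₁ = 0.8950, v₂ = 5.3852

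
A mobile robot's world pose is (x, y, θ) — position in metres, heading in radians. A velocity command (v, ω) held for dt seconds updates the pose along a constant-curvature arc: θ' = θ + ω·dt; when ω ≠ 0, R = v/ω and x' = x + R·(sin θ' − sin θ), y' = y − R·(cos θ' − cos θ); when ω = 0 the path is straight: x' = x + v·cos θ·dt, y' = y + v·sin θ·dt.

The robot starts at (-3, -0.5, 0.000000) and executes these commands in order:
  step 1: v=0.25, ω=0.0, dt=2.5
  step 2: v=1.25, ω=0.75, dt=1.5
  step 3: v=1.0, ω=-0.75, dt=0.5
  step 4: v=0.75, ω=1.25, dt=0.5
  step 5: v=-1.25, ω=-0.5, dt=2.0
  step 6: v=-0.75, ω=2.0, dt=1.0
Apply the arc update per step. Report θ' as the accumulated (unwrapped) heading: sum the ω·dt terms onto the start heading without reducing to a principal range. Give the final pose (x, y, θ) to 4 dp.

step 1: θ'=0.0000 (straight) → pose (-2.3750, -0.5000, 0.0000)
step 2: θ'=1.1250 (R=1.6667) → pose (-0.8712, 0.4480, 1.1250)
step 3: θ'=0.7500 (R=-1.3333) → pose (-0.5770, 0.8487, 0.7500)
step 4: θ'=1.3750 (R=0.6000) → pose (-0.3975, 1.1710, 1.3750)
step 5: θ'=0.3750 (R=2.5000) → pose (-1.9340, -0.6689, 0.3750)
step 6: θ'=2.3750 (R=-0.3750) → pose (-2.0568, -1.2879, 2.3750)

(-2.0568, -1.2879, 2.3750)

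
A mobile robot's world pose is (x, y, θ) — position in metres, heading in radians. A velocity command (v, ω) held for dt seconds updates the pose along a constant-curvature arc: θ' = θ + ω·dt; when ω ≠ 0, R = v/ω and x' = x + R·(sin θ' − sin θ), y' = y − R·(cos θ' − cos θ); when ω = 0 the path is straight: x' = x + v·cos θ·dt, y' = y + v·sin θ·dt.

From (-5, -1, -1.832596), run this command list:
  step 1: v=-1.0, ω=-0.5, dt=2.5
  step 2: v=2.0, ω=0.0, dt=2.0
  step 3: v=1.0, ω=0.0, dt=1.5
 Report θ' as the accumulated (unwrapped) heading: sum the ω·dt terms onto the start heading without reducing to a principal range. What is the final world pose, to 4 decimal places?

(-8.6765, 0.1546, -3.0826)

step 1: θ'=-3.0826 (R=2.0000) → pose (-3.1861, 0.4789, -3.0826)
step 2: θ'=-3.0826 (straight) → pose (-7.1791, 0.2430, -3.0826)
step 3: θ'=-3.0826 (straight) → pose (-8.6765, 0.1546, -3.0826)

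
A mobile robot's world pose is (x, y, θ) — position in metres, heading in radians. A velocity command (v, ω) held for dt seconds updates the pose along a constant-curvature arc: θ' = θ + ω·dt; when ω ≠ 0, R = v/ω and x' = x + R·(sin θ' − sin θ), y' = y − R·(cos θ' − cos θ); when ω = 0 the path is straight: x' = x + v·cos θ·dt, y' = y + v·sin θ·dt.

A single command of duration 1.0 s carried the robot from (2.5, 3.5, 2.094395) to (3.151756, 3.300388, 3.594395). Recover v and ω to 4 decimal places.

Δθ = 3.594395 − 2.094395 = 1.500000
ω = Δθ/dt = 1.500000/1.0 = 1.5000
R = Δx/(sin θ' − sin θ) = -0.5000
v = R·ω = -0.5000·1.5000 = -0.7500

v = -0.7500, ω = 1.5000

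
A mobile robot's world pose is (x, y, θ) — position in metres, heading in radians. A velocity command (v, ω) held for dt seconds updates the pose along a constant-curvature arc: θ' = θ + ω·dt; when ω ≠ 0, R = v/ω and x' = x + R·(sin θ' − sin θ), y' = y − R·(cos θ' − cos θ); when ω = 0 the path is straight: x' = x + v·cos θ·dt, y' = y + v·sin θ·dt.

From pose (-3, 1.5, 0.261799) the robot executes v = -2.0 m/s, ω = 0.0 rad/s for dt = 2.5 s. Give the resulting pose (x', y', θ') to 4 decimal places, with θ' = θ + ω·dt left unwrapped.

(-7.8296, 0.2059, 0.2618)

θ' = 0.2618 + 0.0·2.5 = 0.2618
ω = 0 → straight: x' = -3 + -2.0·cos(0.2618)·2.5 = -7.8296
y' = 1.5 + -2.0·sin(0.2618)·2.5 = 0.2059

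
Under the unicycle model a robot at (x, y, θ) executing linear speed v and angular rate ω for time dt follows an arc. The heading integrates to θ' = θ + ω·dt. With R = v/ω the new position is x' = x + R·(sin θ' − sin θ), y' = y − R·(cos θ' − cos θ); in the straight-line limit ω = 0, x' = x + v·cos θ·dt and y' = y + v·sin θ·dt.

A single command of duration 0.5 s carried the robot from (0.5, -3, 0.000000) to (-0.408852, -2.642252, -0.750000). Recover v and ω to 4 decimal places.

Δθ = -0.750000 − 0.000000 = -0.750000
ω = Δθ/dt = -0.750000/0.5 = -1.5000
R = Δx/(sin θ' − sin θ) = 1.3333
v = R·ω = 1.3333·-1.5000 = -2.0000

v = -2.0000, ω = -1.5000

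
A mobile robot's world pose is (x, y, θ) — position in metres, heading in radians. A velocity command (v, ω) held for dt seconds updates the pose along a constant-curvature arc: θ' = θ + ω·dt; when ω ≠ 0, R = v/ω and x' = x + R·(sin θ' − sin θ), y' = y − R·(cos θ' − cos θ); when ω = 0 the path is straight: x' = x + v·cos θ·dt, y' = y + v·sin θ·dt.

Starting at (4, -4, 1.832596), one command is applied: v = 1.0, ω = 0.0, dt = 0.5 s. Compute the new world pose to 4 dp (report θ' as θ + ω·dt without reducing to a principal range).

θ' = 1.8326 + 0.0·0.5 = 1.8326
ω = 0 → straight: x' = 4 + 1.0·cos(1.8326)·0.5 = 3.8706
y' = -4 + 1.0·sin(1.8326)·0.5 = -3.5170

(3.8706, -3.5170, 1.8326)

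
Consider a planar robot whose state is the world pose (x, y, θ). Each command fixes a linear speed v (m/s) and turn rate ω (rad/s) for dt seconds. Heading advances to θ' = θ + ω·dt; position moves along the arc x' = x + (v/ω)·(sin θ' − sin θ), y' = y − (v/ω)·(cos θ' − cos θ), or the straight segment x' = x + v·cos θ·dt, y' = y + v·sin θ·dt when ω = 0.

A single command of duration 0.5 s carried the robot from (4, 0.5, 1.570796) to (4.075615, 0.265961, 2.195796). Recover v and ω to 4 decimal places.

Δθ = 2.195796 − 1.570796 = 0.625000
ω = Δθ/dt = 0.625000/0.5 = 1.2500
R = −Δy/(cos θ' − cos θ) = -0.4000
v = R·ω = -0.4000·1.2500 = -0.5000

v = -0.5000, ω = 1.2500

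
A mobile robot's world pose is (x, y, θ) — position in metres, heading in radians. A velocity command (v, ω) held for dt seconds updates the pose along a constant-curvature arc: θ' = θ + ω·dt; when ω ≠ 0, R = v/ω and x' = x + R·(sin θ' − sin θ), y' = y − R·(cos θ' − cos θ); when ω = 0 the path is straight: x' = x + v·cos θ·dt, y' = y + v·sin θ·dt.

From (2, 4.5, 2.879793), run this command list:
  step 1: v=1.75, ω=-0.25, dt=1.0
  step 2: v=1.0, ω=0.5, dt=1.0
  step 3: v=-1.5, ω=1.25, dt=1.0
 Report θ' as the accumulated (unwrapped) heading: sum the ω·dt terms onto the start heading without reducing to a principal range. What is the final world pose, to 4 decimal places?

(0.5760, 6.2227, 4.3798)

step 1: θ'=2.6298 (R=-7.0000) → pose (0.3835, 5.1584, 2.6298)
step 2: θ'=3.1298 (R=2.0000) → pose (-0.5724, 5.4146, 3.1298)
step 3: θ'=4.3798 (R=-1.2000) → pose (0.5760, 6.2227, 4.3798)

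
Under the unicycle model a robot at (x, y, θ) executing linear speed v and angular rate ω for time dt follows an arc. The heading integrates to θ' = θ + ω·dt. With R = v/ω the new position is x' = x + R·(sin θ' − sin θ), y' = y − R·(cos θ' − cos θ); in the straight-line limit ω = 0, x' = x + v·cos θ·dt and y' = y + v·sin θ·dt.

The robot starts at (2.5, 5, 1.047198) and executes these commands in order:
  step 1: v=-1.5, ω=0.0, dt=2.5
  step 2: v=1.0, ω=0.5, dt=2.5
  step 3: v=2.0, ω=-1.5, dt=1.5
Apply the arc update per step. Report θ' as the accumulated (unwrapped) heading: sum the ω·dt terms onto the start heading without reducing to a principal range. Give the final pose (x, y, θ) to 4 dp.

(1.3219, 6.2982, 0.0472)

step 1: θ'=1.0472 (straight) → pose (0.6250, 1.7524, 1.0472)
step 2: θ'=2.2972 (R=2.0000) → pose (0.3881, 4.0808, 2.2972)
step 3: θ'=0.0472 (R=-1.3333) → pose (1.3219, 6.2982, 0.0472)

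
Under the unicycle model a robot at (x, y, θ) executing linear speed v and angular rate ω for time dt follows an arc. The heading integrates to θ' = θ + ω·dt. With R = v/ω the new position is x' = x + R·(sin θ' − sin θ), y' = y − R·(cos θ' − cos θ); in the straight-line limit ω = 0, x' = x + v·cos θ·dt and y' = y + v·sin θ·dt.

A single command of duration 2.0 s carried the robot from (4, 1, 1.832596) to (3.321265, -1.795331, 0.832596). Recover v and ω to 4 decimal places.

Δθ = 0.832596 − 1.832596 = -1.000000
ω = Δθ/dt = -1.000000/2.0 = -0.5000
R = −Δy/(cos θ' − cos θ) = 3.0000
v = R·ω = 3.0000·-0.5000 = -1.5000

v = -1.5000, ω = -0.5000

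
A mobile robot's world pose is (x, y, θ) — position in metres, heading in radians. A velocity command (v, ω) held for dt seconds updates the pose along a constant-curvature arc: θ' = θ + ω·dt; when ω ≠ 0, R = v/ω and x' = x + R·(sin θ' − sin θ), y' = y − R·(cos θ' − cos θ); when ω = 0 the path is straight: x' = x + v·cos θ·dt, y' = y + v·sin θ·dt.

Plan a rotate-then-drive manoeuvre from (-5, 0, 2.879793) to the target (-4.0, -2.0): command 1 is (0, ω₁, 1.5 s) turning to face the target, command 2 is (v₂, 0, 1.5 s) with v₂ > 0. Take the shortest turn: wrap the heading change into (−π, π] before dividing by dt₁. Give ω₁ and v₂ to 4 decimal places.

ω₁ = 1.5308, v₂ = 1.4907

heading to target = atan2(-2−0, -4−-5) = -1.1071
Δθ = wrap(-1.1071 − 2.8798) = 2.2962; ω₁ = Δθ/dt₁ = 1.5308
distance = √((-4−-5)² + (-2−0)²) = 2.2361; v₂ = distance/dt₂ = 1.4907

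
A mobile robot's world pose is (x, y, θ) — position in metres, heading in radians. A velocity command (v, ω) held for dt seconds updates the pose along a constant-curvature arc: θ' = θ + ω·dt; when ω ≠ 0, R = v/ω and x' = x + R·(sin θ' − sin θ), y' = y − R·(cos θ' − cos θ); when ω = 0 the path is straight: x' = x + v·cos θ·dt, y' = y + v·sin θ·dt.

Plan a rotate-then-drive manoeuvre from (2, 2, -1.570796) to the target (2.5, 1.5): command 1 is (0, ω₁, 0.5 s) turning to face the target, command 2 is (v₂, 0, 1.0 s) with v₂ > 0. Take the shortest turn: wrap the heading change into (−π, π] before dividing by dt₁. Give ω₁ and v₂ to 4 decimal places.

heading to target = atan2(1.5−2, 2.5−2) = -0.7854
Δθ = wrap(-0.7854 − -1.5708) = 0.7854; ω₁ = Δθ/dt₁ = 1.5708
distance = √((2.5−2)² + (1.5−2)²) = 0.7071; v₂ = distance/dt₂ = 0.7071

ω₁ = 1.5708, v₂ = 0.7071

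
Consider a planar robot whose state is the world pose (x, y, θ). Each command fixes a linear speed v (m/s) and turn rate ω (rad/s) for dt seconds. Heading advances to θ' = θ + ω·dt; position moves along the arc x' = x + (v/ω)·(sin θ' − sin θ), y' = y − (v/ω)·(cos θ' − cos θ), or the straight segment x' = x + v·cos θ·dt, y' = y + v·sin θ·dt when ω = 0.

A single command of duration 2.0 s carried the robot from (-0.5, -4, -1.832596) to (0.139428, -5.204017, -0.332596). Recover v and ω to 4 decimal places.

v = 0.7500, ω = 0.7500

Δθ = -0.332596 − -1.832596 = 1.500000
ω = Δθ/dt = 1.500000/2.0 = 0.7500
R = −Δy/(cos θ' − cos θ) = 1.0000
v = R·ω = 1.0000·0.7500 = 0.7500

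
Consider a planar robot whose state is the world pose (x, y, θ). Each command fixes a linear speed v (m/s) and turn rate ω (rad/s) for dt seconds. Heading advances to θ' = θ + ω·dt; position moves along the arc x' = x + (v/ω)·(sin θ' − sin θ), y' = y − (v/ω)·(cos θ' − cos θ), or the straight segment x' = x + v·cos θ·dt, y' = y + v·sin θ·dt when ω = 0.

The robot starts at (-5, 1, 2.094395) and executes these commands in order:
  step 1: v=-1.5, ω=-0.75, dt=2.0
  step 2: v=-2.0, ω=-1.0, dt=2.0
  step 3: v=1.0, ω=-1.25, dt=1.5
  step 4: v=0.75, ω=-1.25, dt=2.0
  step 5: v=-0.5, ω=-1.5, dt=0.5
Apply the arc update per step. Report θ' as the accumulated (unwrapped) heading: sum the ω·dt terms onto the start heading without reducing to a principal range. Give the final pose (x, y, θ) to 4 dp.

(-10.0529, -0.1638, -6.5306)

step 1: θ'=0.5944 (R=2.0000) → pose (-5.6120, -1.6570, 0.5944)
step 2: θ'=-1.4056 (R=2.0000) → pose (-8.7048, -0.3289, -1.4056)
step 3: θ'=-3.2806 (R=-0.8000) → pose (-9.6048, -1.2527, -3.2806)
step 4: θ'=-5.7806 (R=-0.6000) → pose (-9.8107, -0.1327, -5.7806)
step 5: θ'=-6.5306 (R=0.3333) → pose (-10.0529, -0.1638, -6.5306)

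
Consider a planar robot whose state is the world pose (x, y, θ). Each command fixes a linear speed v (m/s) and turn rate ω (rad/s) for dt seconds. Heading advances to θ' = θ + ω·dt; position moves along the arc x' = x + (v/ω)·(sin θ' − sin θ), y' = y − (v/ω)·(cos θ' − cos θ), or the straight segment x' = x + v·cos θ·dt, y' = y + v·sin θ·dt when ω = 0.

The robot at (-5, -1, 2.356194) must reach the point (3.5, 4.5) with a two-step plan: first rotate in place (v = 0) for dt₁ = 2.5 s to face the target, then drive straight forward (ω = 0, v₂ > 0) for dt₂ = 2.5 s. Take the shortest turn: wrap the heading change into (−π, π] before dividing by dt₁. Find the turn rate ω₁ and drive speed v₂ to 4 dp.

ω₁ = -0.7128, v₂ = 4.0497

heading to target = atan2(4.5−-1, 3.5−-5) = 0.5743
Δθ = wrap(0.5743 − 2.3562) = -1.7819; ω₁ = Δθ/dt₁ = -0.7128
distance = √((3.5−-5)² + (4.5−-1)²) = 10.1242; v₂ = distance/dt₂ = 4.0497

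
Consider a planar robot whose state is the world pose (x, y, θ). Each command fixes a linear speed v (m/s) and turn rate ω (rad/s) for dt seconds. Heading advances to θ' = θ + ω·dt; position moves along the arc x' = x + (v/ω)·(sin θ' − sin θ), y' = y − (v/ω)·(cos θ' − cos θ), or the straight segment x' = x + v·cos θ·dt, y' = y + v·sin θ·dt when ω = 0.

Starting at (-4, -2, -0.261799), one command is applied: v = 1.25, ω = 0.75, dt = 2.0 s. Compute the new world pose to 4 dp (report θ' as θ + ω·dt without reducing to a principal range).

θ' = -0.2618 + 0.75·2.0 = 1.2382
R = v/ω = 1.25/0.75 = 1.6667
x' = -4 + 1.6667·(sin 1.2382 − sin -0.2618) = -1.9933
y' = -2 − 1.6667·(cos 1.2382 − cos -0.2618) = -0.9343

(-1.9933, -0.9343, 1.2382)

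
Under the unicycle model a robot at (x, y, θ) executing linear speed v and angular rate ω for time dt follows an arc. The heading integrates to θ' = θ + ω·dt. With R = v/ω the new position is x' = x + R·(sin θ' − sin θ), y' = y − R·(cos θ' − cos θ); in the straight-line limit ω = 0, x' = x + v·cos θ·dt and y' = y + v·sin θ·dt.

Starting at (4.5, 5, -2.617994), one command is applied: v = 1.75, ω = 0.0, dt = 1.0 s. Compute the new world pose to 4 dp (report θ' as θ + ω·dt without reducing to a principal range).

θ' = -2.6180 + 0.0·1.0 = -2.6180
ω = 0 → straight: x' = 4.5 + 1.75·cos(-2.6180)·1.0 = 2.9845
y' = 5 + 1.75·sin(-2.6180)·1.0 = 4.1250

(2.9845, 4.1250, -2.6180)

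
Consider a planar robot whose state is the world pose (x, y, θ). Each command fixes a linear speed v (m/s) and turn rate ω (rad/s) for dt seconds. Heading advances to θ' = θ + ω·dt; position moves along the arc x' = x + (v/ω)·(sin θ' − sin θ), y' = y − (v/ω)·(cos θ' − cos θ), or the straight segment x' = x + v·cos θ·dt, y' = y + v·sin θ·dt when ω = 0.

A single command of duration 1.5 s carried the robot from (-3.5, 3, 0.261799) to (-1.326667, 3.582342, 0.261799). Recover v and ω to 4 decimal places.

v = 1.5000, ω = 0.0000

Δθ = 0.261799 − 0.261799 = 0.000000
ω = Δθ/dt = 0.000000/1.5 = 0.0000
ω = 0 → v = (Δx·cos θ + Δy·sin θ)/dt = 1.5000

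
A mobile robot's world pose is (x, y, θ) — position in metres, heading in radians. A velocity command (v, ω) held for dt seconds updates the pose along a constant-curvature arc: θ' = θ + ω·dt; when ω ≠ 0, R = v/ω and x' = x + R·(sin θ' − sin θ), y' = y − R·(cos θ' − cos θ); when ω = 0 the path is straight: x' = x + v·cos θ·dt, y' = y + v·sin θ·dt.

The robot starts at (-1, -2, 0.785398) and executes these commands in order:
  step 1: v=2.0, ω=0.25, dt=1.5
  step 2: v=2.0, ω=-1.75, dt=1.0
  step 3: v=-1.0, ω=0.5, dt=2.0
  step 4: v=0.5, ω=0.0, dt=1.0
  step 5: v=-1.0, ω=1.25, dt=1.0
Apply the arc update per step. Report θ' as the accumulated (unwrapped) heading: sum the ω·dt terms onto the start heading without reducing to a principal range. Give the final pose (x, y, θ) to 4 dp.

step 1: θ'=1.1604 (R=8.0000) → pose (0.6788, 0.4651, 1.1604)
step 2: θ'=-0.5896 (R=-1.1429) → pose (2.3623, 0.9590, -0.5896)
step 3: θ'=0.4104 (R=-2.0000) → pose (0.4523, 1.1306, 0.4104)
step 4: θ'=0.4104 (straight) → pose (0.9107, 1.3301, 0.4104)
step 5: θ'=1.6604 (R=-0.8000) → pose (0.4331, 0.5249, 1.6604)

(0.4331, 0.5249, 1.6604)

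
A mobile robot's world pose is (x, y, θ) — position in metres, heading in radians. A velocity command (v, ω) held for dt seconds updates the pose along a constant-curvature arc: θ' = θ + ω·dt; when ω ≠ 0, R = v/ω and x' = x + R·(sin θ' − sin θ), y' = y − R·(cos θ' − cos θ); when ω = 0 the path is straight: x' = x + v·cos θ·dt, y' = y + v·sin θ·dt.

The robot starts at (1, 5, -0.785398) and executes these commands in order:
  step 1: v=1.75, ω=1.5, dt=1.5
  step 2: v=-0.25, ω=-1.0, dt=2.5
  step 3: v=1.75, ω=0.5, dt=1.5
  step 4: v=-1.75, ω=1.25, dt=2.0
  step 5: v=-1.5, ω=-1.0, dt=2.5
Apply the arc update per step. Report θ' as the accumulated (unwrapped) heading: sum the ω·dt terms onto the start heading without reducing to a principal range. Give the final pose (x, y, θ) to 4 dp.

step 1: θ'=1.4646 (R=1.1667) → pose (2.9851, 5.7013, 1.4646)
step 2: θ'=-1.0354 (R=0.2500) → pose (2.5214, 5.6003, -1.0354)
step 3: θ'=-0.2854 (R=3.5000) → pose (4.5463, 4.0275, -0.2854)
step 4: θ'=2.2146 (R=-1.4000) → pose (3.0324, 1.8438, 2.2146)
step 5: θ'=-0.2854 (R=1.5000) → pose (1.4104, -0.4959, -0.2854)

(1.4104, -0.4959, -0.2854)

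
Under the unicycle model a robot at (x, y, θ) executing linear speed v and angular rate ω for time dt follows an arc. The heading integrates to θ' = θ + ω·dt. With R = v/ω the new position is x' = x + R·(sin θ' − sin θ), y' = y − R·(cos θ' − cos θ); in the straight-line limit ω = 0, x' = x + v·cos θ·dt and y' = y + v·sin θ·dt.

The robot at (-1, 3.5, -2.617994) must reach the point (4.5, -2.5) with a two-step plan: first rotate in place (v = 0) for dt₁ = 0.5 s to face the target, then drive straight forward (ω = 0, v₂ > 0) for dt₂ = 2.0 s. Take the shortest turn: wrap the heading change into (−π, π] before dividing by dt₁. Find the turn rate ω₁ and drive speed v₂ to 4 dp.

heading to target = atan2(-2.5−3.5, 4.5−-1) = -0.8288
Δθ = wrap(-0.8288 − -2.6180) = 1.7891; ω₁ = Δθ/dt₁ = 3.5783
distance = √((4.5−-1)² + (-2.5−3.5)²) = 8.1394; v₂ = distance/dt₂ = 4.0697

ω₁ = 3.5783, v₂ = 4.0697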